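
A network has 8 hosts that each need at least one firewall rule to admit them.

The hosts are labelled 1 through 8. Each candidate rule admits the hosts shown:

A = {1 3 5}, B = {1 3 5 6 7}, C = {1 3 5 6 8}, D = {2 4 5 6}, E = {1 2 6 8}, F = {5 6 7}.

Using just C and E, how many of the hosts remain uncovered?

2

Union of C, E = {1, 2, 3, 5, 6, 8}.
Not covered: 4, 7 — 2 hosts.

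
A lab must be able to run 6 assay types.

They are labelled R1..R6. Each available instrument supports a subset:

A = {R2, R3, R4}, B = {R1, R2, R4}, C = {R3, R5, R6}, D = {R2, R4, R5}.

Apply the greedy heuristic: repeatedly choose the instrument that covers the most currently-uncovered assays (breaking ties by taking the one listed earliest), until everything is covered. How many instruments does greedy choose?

3

Greedy: pick A (covers 3 new) → pick C (covers 2 new) → pick B (covers 1 new). Total picks: 3.
(The true minimum cover uses only 2 instruments, so greedy is not optimal here.)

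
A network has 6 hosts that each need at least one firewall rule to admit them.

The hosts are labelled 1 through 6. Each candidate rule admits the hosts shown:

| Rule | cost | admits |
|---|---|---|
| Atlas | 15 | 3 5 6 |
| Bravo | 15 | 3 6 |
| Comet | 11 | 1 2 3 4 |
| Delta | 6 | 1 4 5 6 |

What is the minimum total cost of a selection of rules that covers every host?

17

Comet, Delta together cover every host (Comet ∪ Delta = {1, 2, 3, 4, 5, 6}); total cost 11 + 6 = 17.
No covering selection has total cost below 17.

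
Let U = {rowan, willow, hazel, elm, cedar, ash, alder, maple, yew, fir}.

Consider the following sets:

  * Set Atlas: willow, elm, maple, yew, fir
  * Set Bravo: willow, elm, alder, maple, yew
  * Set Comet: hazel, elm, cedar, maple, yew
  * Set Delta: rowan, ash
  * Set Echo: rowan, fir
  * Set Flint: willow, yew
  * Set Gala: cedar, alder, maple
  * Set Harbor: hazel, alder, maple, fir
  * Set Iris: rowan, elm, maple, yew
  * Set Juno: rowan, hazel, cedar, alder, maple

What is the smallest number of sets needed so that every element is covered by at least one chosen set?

Atlas and Delta and Juno together: Atlas ∪ Delta ∪ Juno = {rowan, willow, hazel, elm, cedar, ash, alder, maple, yew, fir} — every element is covered.
Only Delta contains ash, so Delta is forced; the remaining 8 elements need at least 2 more sets (each remaining set adds at most 5) — so at least 3 sets are needed, and 3 is optimal.

3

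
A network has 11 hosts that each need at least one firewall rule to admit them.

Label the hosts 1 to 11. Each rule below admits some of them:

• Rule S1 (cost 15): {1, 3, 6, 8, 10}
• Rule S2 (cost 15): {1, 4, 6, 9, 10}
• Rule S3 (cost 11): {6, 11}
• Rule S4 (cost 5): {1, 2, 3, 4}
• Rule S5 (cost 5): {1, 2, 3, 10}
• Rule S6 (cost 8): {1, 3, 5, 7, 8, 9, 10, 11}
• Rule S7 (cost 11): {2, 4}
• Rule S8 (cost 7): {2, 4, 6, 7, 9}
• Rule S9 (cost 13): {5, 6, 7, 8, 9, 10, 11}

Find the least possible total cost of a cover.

S6, S8 together cover every host (S6 ∪ S8 = {1, 2, 3, 4, 5, 6, 7, 8, 9, 10, 11}); total cost 8 + 7 = 15.
No covering selection has total cost below 15.

15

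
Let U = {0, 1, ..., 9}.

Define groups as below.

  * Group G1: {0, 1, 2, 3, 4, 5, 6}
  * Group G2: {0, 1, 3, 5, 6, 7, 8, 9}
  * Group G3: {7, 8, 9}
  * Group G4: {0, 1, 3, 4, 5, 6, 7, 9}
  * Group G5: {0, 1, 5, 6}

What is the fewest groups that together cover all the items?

2

G1 and G3 together: G1 ∪ G3 = {0, 1, 2, 3, 4, 5, 6, 7, 8, 9} — every item is covered.
No single group has all 10 items (the largest, G2, has 8), so 2 is optimal.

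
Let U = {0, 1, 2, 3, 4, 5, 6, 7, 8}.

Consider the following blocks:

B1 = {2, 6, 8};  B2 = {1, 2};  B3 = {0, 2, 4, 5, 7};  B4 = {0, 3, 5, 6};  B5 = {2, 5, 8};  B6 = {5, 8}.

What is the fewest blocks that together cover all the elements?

4

Take {B1, B2, B3, B4}. Their union is {0, 1, 2, 3, 4, 5, 6, 7, 8}, which is all 9 elements.
No 3 of the 6 blocks cover everything (all 20 combinations miss at least one element), so 4 is optimal.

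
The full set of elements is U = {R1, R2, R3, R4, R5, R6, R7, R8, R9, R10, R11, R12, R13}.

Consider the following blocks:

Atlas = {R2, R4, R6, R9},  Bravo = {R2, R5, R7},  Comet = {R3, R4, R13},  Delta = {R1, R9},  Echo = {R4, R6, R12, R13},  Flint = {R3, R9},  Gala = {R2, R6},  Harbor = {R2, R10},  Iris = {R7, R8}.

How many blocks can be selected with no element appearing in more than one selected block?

4

Echo, Flint, Harbor, Iris are pairwise disjoint (Echo={R4,R6,R12,R13}; Flint={R3,R9}; Harbor={R2,R10}; Iris={R7,R8}).
Every remaining block overlaps one of these, and no 5 of the listed blocks are pairwise disjoint, so 4 is the maximum.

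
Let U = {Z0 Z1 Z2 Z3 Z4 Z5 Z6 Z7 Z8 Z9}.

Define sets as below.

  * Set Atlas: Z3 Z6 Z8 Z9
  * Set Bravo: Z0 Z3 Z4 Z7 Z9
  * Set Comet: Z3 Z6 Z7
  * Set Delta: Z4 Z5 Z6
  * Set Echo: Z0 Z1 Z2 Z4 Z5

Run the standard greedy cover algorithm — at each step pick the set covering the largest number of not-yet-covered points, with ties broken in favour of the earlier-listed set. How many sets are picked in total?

3

Greedy: pick Bravo (covers 5 new) → pick Echo (covers 3 new) → pick Atlas (covers 2 new). Total picks: 3.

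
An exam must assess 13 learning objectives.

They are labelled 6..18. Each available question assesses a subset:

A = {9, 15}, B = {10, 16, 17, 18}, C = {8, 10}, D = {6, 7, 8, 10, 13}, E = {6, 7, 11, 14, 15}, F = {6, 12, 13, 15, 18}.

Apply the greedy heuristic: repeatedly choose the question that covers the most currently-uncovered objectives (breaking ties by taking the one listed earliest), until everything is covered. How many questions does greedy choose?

5

Greedy: pick D (covers 5 new) → pick B (covers 3 new) → pick E (covers 3 new) → pick A (covers 1 new) → pick F (covers 1 new). Total picks: 5.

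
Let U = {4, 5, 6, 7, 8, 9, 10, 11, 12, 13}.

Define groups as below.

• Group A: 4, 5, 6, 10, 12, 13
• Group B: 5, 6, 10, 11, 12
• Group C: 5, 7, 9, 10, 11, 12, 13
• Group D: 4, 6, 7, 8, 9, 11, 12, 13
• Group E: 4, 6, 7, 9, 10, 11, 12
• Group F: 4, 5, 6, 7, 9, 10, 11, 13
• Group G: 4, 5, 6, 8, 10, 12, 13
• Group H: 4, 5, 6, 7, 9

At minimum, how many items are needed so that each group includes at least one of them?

2

T = {6, 7} meets every group (each contains at least one member of T), and |T| = 2.
No single item lies in every group, so at least 2 are needed and 2 is optimal.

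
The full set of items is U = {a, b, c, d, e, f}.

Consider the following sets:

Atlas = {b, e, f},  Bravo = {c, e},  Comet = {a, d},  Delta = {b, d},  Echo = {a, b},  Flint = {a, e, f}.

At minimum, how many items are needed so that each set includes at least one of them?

3

Take H = {a, b, c}. Each listed set contains at least one of these, so H is a hitting set of size 3.
No choice of 2 items meets every set, so 3 is the minimum.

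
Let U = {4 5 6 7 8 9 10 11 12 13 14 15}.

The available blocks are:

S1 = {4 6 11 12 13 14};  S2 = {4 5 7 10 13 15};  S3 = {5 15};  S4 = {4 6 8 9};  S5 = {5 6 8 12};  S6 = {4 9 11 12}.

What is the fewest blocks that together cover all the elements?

3

S1 and S2 and S4 together: S1 ∪ S2 ∪ S4 = {4, 5, 6, 7, 8, 9, 10, 11, 12, 13, 14, 15} — every element is covered.
Only S2 contains 7, so S2 is forced; the remaining 6 elements need at least 2 more blocks (each remaining block adds at most 4) — so at least 3 blocks are needed, and 3 is optimal.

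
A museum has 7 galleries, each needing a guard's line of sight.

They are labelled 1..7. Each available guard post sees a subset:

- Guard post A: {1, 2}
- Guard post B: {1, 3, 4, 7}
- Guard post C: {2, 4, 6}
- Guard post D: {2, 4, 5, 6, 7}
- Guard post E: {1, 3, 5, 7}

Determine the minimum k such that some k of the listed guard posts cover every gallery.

2

Take {D, E}. Their union is {1, 2, 3, 4, 5, 6, 7}, which is all 7 galleries.
No single guard post has all 7 galleries (the largest, D, has 5), so 2 is optimal.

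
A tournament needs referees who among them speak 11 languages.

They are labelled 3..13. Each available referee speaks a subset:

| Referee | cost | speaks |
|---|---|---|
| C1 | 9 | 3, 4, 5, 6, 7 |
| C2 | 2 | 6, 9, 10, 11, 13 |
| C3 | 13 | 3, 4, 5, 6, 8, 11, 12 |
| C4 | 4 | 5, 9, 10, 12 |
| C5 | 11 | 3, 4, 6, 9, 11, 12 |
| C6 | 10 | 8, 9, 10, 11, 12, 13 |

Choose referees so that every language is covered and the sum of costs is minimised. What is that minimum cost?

C1, C6 together cover every language (C1 ∪ C6 = {3, 4, 5, 6, 7, 8, 9, 10, 11, 12, 13}); total cost 9 + 10 = 19.
The greedy pick C2, C4, C1, C6 costs 25; no covering selection beats 19.

19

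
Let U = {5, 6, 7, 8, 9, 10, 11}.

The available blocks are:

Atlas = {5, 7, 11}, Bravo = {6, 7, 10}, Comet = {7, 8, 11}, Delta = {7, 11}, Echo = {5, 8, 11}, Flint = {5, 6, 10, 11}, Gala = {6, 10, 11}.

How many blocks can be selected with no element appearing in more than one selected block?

2

Bravo, Echo are pairwise disjoint (Bravo={6,7,10}; Echo={5,8,11}).
Every remaining block overlaps one of these, and no 3 of the listed blocks are pairwise disjoint, so 2 is the maximum.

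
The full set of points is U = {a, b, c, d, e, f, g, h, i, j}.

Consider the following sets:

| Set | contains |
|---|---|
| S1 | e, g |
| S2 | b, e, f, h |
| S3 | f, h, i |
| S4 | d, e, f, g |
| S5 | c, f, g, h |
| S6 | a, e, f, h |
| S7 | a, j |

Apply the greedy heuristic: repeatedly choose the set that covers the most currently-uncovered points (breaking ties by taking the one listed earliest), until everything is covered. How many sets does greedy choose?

Greedy: pick S2 (covers 4 new) → pick S4 (covers 2 new) → pick S7 (covers 2 new) → pick S3 (covers 1 new) → pick S5 (covers 1 new). Total picks: 5.

5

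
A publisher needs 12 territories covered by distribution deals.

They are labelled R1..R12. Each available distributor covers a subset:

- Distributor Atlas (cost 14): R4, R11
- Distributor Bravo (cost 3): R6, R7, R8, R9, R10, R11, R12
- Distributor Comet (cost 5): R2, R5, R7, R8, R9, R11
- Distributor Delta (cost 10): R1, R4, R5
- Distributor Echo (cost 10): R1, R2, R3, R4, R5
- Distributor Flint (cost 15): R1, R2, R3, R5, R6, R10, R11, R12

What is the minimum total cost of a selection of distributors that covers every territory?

13

Bravo, Echo together cover every territory (Bravo ∪ Echo = {R1, R2, R3, R4, R5, R6, R7, R8, R9, R10, R11, R12}); total cost 3 + 10 = 13.
No covering selection has total cost below 13.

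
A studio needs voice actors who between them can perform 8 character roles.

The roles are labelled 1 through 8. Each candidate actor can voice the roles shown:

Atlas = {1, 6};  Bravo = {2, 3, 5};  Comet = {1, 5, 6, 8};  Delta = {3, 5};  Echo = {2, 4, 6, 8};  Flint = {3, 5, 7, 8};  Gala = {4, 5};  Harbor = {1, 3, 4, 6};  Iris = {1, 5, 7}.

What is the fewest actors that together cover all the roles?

Take {Echo, Flint, Iris}. Their union is {1, 2, 3, 4, 5, 6, 7, 8}, which is all 8 roles.
No 2 of the 9 actors cover everything (all 36 combinations miss at least one role), so 3 is optimal.

3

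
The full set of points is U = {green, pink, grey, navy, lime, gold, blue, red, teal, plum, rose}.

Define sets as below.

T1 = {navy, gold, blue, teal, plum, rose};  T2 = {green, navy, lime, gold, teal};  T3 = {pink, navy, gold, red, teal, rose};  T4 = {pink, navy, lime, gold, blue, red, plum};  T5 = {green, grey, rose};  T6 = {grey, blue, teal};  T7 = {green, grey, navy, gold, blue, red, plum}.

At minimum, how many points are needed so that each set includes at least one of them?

H = {grey, gold} meets every set (each contains at least one member of H), and |H| = 2.
The sets T4, T5 are pairwise disjoint, so any hitting set needs a separate point for each — at least 2. Hence 2 is optimal.

2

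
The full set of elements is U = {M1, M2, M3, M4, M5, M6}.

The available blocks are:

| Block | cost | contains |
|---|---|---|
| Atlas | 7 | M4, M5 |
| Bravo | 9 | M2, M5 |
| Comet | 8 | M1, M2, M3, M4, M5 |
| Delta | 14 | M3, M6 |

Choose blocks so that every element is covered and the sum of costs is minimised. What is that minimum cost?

Comet, Delta together cover every element (Comet ∪ Delta = {M1, M2, M3, M4, M5, M6}); total cost 8 + 14 = 22.
No covering selection has total cost below 22.

22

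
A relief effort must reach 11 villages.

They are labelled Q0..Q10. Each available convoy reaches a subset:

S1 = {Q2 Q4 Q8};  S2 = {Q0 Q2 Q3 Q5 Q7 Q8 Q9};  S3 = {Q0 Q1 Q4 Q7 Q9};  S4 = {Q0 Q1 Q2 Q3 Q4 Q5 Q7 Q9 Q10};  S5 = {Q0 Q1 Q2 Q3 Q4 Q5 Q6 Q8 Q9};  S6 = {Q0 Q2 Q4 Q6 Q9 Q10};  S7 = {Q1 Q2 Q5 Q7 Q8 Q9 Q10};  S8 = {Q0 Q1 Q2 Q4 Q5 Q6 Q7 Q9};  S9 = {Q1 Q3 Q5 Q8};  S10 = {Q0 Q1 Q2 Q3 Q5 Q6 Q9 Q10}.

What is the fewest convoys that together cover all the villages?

Take {S4, S5}. Their union is {Q0, Q1, Q2, Q3, Q4, Q5, Q6, Q7, Q8, Q9, Q10}, which is all 11 villages.
No single convoy has all 11 villages (the largest, S4, has 9), so 2 is optimal.

2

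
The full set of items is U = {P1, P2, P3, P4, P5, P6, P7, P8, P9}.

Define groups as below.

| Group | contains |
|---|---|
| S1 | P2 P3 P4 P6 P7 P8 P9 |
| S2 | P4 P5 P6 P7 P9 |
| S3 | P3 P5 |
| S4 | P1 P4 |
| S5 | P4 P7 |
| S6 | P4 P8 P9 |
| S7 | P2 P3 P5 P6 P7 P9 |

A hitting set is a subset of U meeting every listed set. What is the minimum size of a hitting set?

2

The 2 items {P4, P5} hit every group.
The groups S3, S5 are pairwise disjoint, so any hitting set needs a separate item for each — at least 2. Hence 2 is optimal.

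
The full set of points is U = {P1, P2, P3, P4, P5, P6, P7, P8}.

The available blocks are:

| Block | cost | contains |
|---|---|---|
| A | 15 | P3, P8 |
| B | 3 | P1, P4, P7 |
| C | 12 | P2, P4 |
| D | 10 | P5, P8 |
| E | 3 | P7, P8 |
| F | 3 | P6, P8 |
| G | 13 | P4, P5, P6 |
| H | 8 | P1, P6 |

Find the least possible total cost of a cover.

43

A, B, C, G together cover every point (A ∪ B ∪ C ∪ G = {P1, P2, P3, P4, P5, P6, P7, P8}); total cost 15 + 3 + 12 + 13 = 43.
No covering selection has total cost below 43.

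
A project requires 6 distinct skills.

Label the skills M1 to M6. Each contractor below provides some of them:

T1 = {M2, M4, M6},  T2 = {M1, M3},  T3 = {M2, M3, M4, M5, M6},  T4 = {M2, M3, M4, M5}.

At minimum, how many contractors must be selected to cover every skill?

T2 and T3 together: T2 ∪ T3 = {M1, M2, M3, M4, M5, M6} — every skill is covered.
No single contractor has all 6 skills (the largest, T3, has 5), so 2 is optimal.

2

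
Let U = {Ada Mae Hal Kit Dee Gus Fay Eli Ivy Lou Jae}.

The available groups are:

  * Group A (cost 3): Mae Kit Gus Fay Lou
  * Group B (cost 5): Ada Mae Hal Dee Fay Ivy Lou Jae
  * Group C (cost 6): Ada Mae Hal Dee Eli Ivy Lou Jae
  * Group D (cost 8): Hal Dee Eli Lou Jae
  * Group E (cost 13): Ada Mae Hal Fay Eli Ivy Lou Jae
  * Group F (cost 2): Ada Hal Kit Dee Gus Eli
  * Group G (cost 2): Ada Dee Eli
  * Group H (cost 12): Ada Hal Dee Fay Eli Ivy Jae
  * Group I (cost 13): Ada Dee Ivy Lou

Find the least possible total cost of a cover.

B, F together cover every item (B ∪ F = {Ada, Mae, Hal, Kit, Dee, Gus, Fay, Eli, Ivy, Lou, Jae}); total cost 5 + 2 = 7.
The greedy pick F, A, B costs 10; no covering selection beats 7.

7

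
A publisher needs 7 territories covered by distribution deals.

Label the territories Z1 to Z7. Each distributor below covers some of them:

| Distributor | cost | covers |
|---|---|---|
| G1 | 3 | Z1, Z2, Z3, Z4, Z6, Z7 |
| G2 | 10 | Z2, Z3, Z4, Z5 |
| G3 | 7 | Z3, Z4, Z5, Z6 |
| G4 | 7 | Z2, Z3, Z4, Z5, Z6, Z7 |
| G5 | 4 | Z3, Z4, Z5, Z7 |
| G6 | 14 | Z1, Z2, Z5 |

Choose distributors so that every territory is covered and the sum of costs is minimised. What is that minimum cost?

7

G1, G5 together cover every territory (G1 ∪ G5 = {Z1, Z2, Z3, Z4, Z5, Z6, Z7}); total cost 3 + 4 = 7.
No covering selection has total cost below 7.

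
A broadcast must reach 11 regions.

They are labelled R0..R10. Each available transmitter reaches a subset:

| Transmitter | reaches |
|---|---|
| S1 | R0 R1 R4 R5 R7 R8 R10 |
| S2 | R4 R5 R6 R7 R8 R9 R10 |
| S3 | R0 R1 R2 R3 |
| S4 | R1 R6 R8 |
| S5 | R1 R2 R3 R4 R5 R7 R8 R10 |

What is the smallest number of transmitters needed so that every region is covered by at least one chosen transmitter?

2

Take {S2, S3}. Their union is {R0, R1, R2, R3, R4, R5, R6, R7, R8, R9, R10}, which is all 11 regions.
No single transmitter has all 11 regions (the largest, S5, has 8), so 2 is optimal.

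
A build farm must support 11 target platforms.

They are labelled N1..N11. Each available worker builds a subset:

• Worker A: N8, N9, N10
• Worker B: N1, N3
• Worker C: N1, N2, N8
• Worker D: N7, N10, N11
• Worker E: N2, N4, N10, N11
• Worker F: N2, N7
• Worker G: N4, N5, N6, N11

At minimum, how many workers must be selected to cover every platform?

4

A and B and F and G together: A ∪ B ∪ F ∪ G = {N1, N2, N3, N4, N5, N6, N7, N8, N9, N10, N11} — every platform is covered.
Only B contains N3, so B is forced; the remaining 9 platforms need at least 3 more workers (each remaining worker adds at most 4) — so at least 4 workers are needed, and 4 is optimal.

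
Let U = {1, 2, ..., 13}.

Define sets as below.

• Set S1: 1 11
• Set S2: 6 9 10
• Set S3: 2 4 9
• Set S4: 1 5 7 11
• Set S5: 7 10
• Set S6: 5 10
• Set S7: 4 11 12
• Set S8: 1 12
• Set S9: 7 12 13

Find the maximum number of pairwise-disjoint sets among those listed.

S1, S3, S6, S9 are pairwise disjoint (S1={1,11}; S3={2,4,9}; S6={5,10}; S9={7,12,13}).
Every remaining set overlaps one of these, and no 5 of the listed sets are pairwise disjoint, so 4 is the maximum.

4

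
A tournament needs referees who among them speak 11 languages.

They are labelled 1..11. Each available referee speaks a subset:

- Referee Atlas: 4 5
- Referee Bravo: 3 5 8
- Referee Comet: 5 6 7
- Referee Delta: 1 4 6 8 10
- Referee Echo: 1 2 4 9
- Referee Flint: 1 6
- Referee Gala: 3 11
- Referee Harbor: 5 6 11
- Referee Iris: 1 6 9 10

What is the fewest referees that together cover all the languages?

4

Take {Comet, Delta, Echo, Gala}. Their union is {1, 2, 3, 4, 5, 6, 7, 8, 9, 10, 11}, which is all 11 languages.
Only Echo contains 2, so Echo is forced; the remaining 7 languages need at least 3 more referees (each remaining referee adds at most 3) — so at least 4 referees are needed, and 4 is optimal.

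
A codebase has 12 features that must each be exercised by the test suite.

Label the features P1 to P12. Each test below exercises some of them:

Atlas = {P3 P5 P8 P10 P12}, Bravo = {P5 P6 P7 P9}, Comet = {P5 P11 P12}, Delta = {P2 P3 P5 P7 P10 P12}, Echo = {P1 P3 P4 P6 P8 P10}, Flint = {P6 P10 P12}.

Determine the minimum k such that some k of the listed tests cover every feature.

4

Bravo and Comet and Delta and Echo together: Bravo ∪ Comet ∪ Delta ∪ Echo = {P1, P2, P3, P4, P5, P6, P7, P8, P9, P10, P11, P12} — every feature is covered.
No 3 of the 6 tests cover everything (all 20 combinations miss at least one feature), so 4 is optimal.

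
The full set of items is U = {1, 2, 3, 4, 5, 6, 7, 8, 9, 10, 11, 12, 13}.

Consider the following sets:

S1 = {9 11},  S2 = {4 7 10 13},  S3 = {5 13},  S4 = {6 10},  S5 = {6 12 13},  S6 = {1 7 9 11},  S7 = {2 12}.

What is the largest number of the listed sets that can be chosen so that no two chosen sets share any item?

4

S1, S3, S4, S7 are pairwise disjoint (S1={9,11}; S3={5,13}; S4={6,10}; S7={2,12}).
Every remaining set overlaps one of these, and no 5 of the listed sets are pairwise disjoint, so 4 is the maximum.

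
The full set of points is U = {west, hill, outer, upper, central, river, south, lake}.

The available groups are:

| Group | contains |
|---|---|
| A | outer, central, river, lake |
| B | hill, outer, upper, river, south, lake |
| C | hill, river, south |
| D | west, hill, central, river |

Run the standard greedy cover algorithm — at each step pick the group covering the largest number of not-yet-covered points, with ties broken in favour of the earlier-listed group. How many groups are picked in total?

Greedy: pick B (covers 6 new) → pick D (covers 2 new). Total picks: 2.

2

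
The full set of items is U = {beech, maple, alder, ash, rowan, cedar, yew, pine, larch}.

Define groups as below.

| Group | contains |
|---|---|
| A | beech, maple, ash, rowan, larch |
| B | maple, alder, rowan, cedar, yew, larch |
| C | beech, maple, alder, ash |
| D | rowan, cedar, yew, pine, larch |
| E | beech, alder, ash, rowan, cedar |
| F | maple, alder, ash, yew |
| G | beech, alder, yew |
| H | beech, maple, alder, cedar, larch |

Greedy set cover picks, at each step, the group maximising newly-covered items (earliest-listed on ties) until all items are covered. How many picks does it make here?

3

Greedy: pick B (covers 6 new) → pick A (covers 2 new) → pick D (covers 1 new). Total picks: 3.
(The true minimum cover uses only 2 groups, so greedy is not optimal here.)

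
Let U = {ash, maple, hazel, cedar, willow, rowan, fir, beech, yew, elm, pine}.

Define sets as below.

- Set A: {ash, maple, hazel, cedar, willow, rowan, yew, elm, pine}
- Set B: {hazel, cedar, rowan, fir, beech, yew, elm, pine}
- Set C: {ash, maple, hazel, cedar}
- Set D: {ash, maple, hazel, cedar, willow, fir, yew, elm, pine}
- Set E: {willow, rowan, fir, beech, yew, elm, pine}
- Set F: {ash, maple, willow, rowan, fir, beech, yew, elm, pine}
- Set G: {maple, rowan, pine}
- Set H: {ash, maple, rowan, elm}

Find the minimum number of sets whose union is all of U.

Take {B, F}. Their union is {ash, maple, hazel, cedar, willow, rowan, fir, beech, yew, elm, pine}, which is all 11 points.
No single set has all 11 points (the largest, A, has 9), so 2 is optimal.

2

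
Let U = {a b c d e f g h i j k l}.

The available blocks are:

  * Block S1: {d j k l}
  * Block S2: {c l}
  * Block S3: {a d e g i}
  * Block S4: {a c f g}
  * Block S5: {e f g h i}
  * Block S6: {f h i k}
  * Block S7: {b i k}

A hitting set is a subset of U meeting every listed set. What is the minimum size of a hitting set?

3

Take T = {g, i, l}. Each listed block contains at least one of these, so T is a hitting set of size 3.
No choice of 2 points meets every block, so 3 is the minimum.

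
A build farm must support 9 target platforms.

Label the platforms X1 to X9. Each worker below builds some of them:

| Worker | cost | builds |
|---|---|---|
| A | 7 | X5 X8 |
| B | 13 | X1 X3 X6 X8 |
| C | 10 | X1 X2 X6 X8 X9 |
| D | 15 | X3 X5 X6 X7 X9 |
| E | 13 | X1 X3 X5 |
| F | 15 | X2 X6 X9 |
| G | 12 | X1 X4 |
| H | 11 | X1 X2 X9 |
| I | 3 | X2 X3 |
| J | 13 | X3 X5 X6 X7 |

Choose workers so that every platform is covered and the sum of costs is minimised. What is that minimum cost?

35

C, G, J together cover every platform (C ∪ G ∪ J = {X1, X2, X3, X4, X5, X6, X7, X8, X9}); total cost 10 + 12 + 13 = 35.
The greedy pick I, C, J, G costs 38; no covering selection beats 35.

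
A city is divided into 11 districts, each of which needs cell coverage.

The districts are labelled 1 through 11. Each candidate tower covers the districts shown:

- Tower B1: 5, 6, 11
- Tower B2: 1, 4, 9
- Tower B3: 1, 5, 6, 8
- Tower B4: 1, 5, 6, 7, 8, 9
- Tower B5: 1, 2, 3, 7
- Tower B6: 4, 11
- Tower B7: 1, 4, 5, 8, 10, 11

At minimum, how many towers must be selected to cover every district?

3

B4 and B5 and B7 together: B4 ∪ B5 ∪ B7 = {1, 2, 3, 4, 5, 6, 7, 8, 9, 10, 11} — every district is covered.
Only B5 contains 2, so B5 is forced; the remaining 7 districts need at least 2 more towers (each remaining tower adds at most 5) — so at least 3 towers are needed, and 3 is optimal.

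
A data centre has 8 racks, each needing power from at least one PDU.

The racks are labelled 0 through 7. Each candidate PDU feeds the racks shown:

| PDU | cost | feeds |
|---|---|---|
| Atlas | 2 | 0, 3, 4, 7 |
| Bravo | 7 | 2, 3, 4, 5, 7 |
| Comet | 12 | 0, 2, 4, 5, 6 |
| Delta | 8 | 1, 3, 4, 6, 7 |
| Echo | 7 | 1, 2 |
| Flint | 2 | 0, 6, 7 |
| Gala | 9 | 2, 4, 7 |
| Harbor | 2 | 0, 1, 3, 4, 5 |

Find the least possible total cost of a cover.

Bravo, Flint, Harbor together cover every rack (Bravo ∪ Flint ∪ Harbor = {0, 1, 2, 3, 4, 5, 6, 7}); total cost 7 + 2 + 2 = 11.
No covering selection has total cost below 11.

11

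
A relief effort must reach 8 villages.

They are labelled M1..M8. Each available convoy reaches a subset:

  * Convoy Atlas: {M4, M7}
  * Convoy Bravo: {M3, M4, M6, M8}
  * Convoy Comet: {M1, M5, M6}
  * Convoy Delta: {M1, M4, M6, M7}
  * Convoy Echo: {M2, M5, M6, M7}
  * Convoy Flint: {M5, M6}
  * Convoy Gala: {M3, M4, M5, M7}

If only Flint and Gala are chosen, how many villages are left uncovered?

3

Union of Flint, Gala = {M3, M4, M5, M6, M7}.
Not covered: M1, M2, M8 — 3 villages.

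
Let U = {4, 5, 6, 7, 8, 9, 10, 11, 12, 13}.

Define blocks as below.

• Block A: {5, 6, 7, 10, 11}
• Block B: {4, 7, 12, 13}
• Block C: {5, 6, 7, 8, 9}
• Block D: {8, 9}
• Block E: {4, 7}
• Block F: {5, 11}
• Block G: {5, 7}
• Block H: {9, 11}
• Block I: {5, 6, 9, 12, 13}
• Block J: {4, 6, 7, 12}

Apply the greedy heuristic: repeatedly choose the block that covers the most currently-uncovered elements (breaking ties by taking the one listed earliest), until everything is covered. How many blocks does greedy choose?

3

Greedy: pick A (covers 5 new) → pick B (covers 3 new) → pick C (covers 2 new). Total picks: 3.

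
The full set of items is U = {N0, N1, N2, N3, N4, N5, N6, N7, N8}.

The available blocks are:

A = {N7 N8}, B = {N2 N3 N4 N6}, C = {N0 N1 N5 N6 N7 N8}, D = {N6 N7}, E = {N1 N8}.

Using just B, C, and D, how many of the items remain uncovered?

Union of B, C, D = {N0, N1, N2, N3, N4, N5, N6, N7, N8} — that's every item, so 0 are uncovered.

0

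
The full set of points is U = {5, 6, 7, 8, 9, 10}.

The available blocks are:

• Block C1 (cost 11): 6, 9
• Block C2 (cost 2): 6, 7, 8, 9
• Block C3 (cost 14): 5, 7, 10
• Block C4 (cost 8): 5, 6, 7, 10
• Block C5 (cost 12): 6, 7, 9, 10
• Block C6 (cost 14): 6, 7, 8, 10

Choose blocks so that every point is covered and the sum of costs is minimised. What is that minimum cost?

10

C2, C4 together cover every point (C2 ∪ C4 = {5, 6, 7, 8, 9, 10}); total cost 2 + 8 = 10.
No covering selection has total cost below 10.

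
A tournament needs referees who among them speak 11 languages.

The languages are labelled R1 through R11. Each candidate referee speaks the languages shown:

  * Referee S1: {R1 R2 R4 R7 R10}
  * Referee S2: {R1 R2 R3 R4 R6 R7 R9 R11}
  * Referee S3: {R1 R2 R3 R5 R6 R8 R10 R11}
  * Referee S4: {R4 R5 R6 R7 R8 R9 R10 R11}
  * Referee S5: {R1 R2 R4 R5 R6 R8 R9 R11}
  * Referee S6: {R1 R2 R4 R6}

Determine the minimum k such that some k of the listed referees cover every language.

S2 and S3 together: S2 ∪ S3 = {R1, R2, R3, R4, R5, R6, R7, R8, R9, R10, R11} — every language is covered.
No single referee has all 11 languages (the largest, S2, has 8), so 2 is optimal.

2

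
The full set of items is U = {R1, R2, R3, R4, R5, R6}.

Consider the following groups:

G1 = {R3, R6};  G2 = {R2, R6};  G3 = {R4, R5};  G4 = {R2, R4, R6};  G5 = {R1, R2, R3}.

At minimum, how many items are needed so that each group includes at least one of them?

3

The 3 items {R2, R5, R6} hit every group.
No choice of 2 items meets every group, so 3 is the minimum.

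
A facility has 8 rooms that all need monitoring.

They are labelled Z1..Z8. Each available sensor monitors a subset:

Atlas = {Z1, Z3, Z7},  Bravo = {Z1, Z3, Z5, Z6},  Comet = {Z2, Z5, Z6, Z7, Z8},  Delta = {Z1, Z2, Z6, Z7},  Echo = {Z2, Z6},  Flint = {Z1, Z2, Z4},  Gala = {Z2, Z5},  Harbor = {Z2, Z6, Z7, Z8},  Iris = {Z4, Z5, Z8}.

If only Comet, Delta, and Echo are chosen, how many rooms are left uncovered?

Union of Comet, Delta, Echo = {Z1, Z2, Z5, Z6, Z7, Z8}.
Not covered: Z3, Z4 — 2 rooms.

2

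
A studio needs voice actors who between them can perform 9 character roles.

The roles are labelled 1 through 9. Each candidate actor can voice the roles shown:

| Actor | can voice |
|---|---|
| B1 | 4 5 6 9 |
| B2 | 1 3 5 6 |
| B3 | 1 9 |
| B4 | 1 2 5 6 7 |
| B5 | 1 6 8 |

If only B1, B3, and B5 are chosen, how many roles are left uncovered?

3

Union of B1, B3, B5 = {1, 4, 5, 6, 8, 9}.
Not covered: 2, 3, 7 — 3 roles.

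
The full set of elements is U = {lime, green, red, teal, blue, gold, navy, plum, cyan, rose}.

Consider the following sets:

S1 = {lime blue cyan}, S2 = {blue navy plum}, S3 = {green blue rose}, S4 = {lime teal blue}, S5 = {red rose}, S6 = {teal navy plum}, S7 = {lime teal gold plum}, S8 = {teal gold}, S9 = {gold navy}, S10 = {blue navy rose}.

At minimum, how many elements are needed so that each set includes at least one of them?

Take H = {red, blue, gold, plum}. Each listed set contains at least one of these, so H is a hitting set of size 4.
No choice of 3 elements meets every set, so 4 is the minimum.

4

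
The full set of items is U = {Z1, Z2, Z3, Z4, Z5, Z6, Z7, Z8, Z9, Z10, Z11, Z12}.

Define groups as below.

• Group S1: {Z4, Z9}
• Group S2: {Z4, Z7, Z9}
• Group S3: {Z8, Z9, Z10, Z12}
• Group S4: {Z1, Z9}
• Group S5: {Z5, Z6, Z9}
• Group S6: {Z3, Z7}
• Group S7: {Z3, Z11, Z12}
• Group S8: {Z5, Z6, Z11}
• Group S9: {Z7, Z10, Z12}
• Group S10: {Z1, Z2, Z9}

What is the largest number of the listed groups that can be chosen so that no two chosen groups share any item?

S4, S8, S9 are pairwise disjoint (S4={Z1,Z9}; S8={Z5,Z6,Z11}; S9={Z7,Z10,Z12}).
Every remaining group overlaps one of these, and no 4 of the listed groups are pairwise disjoint, so 3 is the maximum.

3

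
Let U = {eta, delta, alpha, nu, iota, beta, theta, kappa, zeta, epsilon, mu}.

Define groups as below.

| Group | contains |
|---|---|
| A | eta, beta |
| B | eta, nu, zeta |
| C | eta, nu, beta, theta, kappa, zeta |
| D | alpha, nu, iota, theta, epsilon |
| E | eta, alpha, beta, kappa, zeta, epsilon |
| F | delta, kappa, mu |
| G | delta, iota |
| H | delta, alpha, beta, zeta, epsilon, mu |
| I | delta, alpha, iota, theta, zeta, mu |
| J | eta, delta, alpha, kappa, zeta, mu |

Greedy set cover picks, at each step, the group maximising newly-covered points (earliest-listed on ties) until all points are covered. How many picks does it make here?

3

Greedy: pick C (covers 6 new) → pick H (covers 4 new) → pick D (covers 1 new). Total picks: 3.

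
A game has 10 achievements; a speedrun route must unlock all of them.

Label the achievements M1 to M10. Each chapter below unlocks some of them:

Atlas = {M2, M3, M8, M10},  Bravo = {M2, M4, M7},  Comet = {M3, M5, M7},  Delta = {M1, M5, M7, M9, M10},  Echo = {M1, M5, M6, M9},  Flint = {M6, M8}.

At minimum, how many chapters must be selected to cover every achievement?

Take {Atlas, Bravo, Echo}. Their union is {M1, M2, M3, M4, M5, M6, M7, M8, M9, M10}, which is all 10 achievements.
Only Bravo contains M4, so Bravo is forced; the remaining 7 achievements need at least 2 more chapters (each remaining chapter adds at most 4) — so at least 3 chapters are needed, and 3 is optimal.

3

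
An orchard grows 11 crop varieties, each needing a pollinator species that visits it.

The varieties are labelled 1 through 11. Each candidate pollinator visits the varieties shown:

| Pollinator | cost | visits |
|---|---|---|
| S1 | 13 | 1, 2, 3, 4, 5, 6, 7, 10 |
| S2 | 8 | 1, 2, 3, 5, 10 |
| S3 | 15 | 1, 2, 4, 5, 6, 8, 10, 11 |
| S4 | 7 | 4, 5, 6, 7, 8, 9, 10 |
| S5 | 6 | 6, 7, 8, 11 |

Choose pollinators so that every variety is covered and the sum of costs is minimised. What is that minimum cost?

S2, S4, S5 together cover every variety (S2 ∪ S4 ∪ S5 = {1, 2, 3, 4, 5, 6, 7, 8, 9, 10, 11}); total cost 8 + 7 + 6 = 21.
No covering selection has total cost below 21.

21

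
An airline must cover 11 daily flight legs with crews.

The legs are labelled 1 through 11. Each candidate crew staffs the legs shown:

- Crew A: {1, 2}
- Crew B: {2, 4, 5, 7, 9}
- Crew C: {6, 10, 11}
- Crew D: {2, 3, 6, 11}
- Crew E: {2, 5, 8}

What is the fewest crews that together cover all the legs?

Take {A, B, C, D, E}. Their union is {1, 2, 3, 4, 5, 6, 7, 8, 9, 10, 11}, which is all 11 legs.
No 4 of the 5 crews cover everything (all 5 combinations miss at least one leg), so 5 is optimal.

5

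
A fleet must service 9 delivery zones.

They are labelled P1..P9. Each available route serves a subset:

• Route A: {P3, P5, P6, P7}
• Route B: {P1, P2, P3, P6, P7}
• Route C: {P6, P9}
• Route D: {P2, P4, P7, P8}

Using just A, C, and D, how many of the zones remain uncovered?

Union of A, C, D = {P2, P3, P4, P5, P6, P7, P8, P9}.
Not covered: P1 — 1 zone.

1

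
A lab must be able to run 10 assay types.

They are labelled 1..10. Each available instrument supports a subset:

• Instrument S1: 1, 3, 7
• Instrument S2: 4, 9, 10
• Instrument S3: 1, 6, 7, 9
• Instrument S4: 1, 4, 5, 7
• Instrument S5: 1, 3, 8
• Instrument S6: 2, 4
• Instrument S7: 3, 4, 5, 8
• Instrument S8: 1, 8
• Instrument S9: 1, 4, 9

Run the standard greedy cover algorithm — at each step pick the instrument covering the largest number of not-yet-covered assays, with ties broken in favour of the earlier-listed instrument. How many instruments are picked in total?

4

Greedy: pick S3 (covers 4 new) → pick S7 (covers 4 new) → pick S2 (covers 1 new) → pick S6 (covers 1 new). Total picks: 4.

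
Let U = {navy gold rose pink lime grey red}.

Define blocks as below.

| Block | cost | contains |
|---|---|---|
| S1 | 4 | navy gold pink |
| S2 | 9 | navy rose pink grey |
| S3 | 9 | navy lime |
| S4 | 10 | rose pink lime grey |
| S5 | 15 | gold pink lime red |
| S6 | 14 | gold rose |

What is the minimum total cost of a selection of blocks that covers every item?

24

S2, S5 together cover every item (S2 ∪ S5 = {navy, gold, rose, pink, lime, grey, red}); total cost 9 + 15 = 24.
The greedy pick S1, S4, S5 costs 29; no covering selection beats 24.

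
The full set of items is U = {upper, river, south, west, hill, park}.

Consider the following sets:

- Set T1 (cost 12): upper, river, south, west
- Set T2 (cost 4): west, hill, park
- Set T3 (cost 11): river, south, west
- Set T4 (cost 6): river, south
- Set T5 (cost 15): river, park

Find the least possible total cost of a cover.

16

T1, T2 together cover every item (T1 ∪ T2 = {upper, river, south, west, hill, park}); total cost 12 + 4 = 16.
The greedy pick T2, T4, T1 costs 22; no covering selection beats 16.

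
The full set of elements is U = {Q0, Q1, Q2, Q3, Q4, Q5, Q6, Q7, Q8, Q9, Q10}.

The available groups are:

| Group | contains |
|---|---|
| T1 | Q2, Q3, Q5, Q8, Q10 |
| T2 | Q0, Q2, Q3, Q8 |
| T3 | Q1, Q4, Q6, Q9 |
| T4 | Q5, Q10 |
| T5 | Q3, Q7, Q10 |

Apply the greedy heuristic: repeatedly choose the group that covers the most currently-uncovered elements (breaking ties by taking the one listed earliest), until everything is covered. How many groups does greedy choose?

4

Greedy: pick T1 (covers 5 new) → pick T3 (covers 4 new) → pick T2 (covers 1 new) → pick T5 (covers 1 new). Total picks: 4.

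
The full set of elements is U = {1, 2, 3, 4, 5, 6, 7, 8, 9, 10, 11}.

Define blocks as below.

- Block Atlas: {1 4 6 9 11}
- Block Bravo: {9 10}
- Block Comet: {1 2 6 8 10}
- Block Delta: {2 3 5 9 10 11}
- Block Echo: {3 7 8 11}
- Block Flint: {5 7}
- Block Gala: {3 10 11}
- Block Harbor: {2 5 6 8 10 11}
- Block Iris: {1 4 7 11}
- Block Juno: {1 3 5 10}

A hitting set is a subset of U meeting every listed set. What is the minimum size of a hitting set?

H = {4, 7, 10} meets every block (each contains at least one member of H), and |H| = 3.
No choice of 2 elements meets every block, so 3 is the minimum.

3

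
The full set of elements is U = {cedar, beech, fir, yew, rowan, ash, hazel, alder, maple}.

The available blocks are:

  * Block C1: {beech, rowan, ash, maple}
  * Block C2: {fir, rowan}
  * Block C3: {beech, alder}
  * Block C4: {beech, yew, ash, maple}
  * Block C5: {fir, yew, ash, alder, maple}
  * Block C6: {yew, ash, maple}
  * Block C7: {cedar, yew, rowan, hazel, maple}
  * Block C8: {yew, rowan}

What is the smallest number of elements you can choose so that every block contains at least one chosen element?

3

Take H = {beech, fir, yew}. Each listed block contains at least one of these, so H is a hitting set of size 3.
The blocks C2, C3, C6 are pairwise disjoint, so any hitting set needs a separate element for each — at least 3. Hence 3 is optimal.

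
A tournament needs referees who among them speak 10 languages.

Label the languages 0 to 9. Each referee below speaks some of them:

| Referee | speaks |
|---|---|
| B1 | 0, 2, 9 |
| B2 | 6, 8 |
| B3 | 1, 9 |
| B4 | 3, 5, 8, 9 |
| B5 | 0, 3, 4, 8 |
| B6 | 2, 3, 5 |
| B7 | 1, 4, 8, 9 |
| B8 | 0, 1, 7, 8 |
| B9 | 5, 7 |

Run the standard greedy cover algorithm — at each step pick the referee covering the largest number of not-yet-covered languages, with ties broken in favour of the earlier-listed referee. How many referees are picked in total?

5

Greedy: pick B4 (covers 4 new) → pick B8 (covers 3 new) → pick B1 (covers 1 new) → pick B2 (covers 1 new) → pick B5 (covers 1 new). Total picks: 5.
(The true minimum cover uses only 4 referees, so greedy is not optimal here.)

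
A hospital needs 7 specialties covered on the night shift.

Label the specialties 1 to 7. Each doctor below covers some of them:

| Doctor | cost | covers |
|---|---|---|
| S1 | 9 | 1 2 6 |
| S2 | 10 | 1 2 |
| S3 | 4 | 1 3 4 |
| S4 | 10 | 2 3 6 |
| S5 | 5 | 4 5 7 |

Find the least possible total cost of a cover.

S1, S3, S5 together cover every specialty (S1 ∪ S3 ∪ S5 = {1, 2, 3, 4, 5, 6, 7}); total cost 9 + 4 + 5 = 18.
No covering selection has total cost below 18.

18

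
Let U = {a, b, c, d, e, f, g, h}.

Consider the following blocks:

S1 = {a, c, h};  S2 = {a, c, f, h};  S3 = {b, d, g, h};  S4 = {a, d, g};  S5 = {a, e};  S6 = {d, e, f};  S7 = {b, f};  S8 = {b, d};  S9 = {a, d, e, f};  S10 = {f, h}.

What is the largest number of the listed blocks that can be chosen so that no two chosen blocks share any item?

S5, S8, S10 are pairwise disjoint (S5={a,e}; S8={b,d}; S10={f,h}).
Every remaining block overlaps one of these, and no 4 of the listed blocks are pairwise disjoint, so 3 is the maximum.

3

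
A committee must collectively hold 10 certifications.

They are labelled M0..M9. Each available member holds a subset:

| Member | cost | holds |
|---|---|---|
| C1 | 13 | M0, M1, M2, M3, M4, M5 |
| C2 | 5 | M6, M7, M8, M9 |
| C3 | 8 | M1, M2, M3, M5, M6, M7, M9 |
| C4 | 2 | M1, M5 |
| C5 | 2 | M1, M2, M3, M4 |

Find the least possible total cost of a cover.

18

C1, C2 together cover every certification (C1 ∪ C2 = {M0, M1, M2, M3, M4, M5, M6, M7, M8, M9}); total cost 13 + 5 = 18.
The greedy pick C5, C2, C4, C1 costs 22; no covering selection beats 18.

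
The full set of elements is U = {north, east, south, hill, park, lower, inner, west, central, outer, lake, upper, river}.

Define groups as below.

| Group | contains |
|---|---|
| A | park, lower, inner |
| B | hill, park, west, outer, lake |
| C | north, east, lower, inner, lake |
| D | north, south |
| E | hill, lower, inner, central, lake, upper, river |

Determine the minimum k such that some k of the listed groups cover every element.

B, C, D, and E cover everything between them: the union {north, east, south, hill, park, lower, inner, west, central, outer, lake, upper, river} is all of U.
No 3 of the 5 groups cover everything (all 10 combinations miss at least one element), so 4 is optimal.

4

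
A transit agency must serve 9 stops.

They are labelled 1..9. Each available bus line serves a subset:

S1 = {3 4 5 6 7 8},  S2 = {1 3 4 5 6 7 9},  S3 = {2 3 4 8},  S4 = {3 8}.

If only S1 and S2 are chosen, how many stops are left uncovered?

1

Union of S1, S2 = {1, 3, 4, 5, 6, 7, 8, 9}.
Not covered: 2 — 1 stop.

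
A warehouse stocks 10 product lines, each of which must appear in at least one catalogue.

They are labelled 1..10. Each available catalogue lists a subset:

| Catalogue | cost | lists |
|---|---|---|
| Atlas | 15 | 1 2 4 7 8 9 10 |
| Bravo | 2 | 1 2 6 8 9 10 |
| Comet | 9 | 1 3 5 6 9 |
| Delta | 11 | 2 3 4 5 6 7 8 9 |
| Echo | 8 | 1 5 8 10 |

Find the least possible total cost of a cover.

13

Bravo, Delta together cover every product (Bravo ∪ Delta = {1, 2, 3, 4, 5, 6, 7, 8, 9, 10}); total cost 2 + 11 = 13.
No covering selection has total cost below 13.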